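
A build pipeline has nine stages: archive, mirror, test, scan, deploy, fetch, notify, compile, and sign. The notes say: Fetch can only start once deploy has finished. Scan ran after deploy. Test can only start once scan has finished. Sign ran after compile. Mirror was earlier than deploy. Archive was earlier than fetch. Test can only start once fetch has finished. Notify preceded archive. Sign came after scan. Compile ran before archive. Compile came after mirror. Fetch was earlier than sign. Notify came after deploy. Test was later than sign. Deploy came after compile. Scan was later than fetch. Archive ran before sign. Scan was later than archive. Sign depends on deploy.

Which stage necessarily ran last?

test

Every other stage has a chain of constraints placing it before test, so test is last.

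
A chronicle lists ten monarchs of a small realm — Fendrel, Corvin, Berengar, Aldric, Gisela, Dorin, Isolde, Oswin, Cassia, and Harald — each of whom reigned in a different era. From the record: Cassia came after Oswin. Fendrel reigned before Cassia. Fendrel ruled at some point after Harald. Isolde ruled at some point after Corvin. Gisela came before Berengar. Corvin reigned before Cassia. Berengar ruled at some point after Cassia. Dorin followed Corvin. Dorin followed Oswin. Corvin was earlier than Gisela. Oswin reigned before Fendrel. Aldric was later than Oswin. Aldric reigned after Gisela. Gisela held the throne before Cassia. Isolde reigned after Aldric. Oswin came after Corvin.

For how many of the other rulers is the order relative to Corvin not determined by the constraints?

1

Forced after Corvin: Aldric, Berengar, Cassia, Dorin, Fendrel, Gisela, Isolde, and Oswin.
That leaves Harald with no forced order relative to Corvin — 1.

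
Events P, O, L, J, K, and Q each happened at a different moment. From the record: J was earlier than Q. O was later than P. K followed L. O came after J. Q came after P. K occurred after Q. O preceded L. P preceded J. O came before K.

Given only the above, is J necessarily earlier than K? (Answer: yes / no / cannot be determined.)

yes

Chain the constraints: J → Q → K. Each link is directly stated, so J comes before K.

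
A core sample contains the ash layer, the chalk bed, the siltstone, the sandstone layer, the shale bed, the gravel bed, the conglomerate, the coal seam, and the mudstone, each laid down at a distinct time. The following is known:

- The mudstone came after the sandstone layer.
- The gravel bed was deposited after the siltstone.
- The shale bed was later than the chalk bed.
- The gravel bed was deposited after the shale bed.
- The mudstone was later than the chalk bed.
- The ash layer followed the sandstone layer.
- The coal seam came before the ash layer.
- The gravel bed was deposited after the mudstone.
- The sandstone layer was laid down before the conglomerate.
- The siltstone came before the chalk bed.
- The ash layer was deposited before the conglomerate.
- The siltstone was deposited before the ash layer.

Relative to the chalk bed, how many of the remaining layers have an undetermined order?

Forced before the chalk bed: the siltstone; forced after the chalk bed: the gravel bed, the mudstone, and the shale bed.
That leaves the ash layer, the coal seam, the conglomerate, and the sandstone layer with no forced order relative to the chalk bed — 4.

4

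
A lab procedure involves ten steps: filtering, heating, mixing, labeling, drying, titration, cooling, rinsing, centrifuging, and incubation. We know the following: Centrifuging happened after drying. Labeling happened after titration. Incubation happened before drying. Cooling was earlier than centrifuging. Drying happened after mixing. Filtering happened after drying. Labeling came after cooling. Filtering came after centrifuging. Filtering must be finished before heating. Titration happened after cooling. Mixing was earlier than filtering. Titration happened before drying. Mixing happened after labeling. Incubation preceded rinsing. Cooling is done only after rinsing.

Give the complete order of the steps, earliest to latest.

incubation, rinsing, cooling, titration, labeling, mixing, drying, centrifuging, filtering, heating

The constraints fix every adjacent pair, so only one ordering works:
incubation → rinsing → cooling → titration → labeling → mixing → drying → centrifuging → filtering → heating.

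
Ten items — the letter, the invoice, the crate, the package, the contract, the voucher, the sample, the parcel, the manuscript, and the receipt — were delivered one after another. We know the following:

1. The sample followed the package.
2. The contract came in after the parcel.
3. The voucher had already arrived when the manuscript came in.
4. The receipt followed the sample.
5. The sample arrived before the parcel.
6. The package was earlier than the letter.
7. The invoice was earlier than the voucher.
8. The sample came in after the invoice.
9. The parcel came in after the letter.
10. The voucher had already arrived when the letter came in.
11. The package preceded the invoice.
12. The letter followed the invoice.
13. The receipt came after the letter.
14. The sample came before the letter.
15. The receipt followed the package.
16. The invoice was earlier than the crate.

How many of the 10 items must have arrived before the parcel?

Directly stated before the parcel: the letter and the sample.
The invoice reaches the parcel via the invoice → the sample → the parcel.
The package reaches the parcel via the package → the sample → the parcel.
The voucher reaches the parcel via the voucher → the letter → the parcel.
That's the invoice, the letter, the package, the sample, and the voucher — 5 in all.

5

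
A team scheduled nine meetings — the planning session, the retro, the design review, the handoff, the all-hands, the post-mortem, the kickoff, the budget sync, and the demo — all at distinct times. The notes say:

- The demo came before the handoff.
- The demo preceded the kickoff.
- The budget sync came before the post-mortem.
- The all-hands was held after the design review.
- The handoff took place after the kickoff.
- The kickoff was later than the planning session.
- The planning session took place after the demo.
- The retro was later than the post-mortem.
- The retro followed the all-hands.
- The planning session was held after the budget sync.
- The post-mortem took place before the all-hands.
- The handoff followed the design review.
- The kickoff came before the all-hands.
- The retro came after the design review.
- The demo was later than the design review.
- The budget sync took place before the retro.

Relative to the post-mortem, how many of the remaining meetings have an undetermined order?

5

Forced before the post-mortem: the budget sync; forced after the post-mortem: the all-hands and the retro.
That leaves the demo, the design review, the handoff, the kickoff, and the planning session with no forced order relative to the post-mortem — 5.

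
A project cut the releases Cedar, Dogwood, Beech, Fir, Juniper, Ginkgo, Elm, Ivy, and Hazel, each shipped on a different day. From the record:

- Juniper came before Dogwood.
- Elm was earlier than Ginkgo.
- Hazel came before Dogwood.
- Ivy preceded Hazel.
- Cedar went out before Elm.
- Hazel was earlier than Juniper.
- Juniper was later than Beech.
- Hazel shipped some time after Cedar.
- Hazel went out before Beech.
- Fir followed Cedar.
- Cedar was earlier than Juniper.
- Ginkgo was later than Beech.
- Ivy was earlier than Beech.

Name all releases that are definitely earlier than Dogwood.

Directly stated before Dogwood: Hazel and Juniper.
Beech reaches Dogwood via Beech → Juniper → Dogwood.
Cedar reaches Dogwood via Cedar → Juniper → Dogwood.
Ivy reaches Dogwood via Ivy → Hazel → Dogwood.

Beech, Cedar, Hazel, Ivy, Juniper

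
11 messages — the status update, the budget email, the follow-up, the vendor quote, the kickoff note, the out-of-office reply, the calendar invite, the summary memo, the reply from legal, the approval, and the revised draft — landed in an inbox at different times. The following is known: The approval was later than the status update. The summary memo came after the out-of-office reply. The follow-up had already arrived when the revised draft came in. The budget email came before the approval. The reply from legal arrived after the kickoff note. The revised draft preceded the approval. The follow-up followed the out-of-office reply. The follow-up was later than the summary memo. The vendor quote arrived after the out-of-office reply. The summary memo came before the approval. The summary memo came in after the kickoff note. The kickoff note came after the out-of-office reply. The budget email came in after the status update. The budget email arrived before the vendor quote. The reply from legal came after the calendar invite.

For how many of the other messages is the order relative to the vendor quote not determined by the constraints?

Forced before the vendor quote: the budget email, the out-of-office reply, and the status update.
That leaves the approval, the calendar invite, the follow-up, the kickoff note, the reply from legal, the revised draft, and the summary memo with no forced order relative to the vendor quote — 7.

7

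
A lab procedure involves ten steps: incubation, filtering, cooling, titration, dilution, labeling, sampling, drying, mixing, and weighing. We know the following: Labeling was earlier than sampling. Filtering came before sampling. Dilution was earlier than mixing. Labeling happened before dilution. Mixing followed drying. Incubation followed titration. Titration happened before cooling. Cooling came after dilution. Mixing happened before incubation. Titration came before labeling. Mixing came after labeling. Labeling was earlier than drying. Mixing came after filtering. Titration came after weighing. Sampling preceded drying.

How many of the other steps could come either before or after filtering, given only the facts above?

5

Forced after filtering: drying, incubation, mixing, and sampling.
That leaves cooling, dilution, labeling, titration, and weighing with no forced order relative to filtering — 5.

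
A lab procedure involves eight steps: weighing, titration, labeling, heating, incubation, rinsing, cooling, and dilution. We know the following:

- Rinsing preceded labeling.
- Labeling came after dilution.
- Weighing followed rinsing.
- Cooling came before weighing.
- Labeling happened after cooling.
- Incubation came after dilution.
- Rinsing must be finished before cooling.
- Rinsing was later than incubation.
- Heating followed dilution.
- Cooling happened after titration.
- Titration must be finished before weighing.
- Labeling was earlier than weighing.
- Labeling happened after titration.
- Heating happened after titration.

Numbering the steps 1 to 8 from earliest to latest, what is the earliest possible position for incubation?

Dilution must come before incubation — 1 forced predecessor.
Nothing else is forced ahead of incubation, so its earliest slot is position 1 + 1 = 2.

2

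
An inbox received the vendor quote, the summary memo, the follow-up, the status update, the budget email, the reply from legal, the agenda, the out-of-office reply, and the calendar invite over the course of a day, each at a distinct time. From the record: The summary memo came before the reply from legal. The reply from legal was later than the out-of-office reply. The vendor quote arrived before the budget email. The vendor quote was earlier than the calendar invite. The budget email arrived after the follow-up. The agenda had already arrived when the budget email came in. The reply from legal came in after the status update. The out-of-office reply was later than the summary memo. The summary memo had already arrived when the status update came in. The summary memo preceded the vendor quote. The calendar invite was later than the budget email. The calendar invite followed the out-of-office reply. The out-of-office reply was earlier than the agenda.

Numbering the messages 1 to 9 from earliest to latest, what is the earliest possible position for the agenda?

The out-of-office reply and the summary memo must both come before the agenda — 2 forced predecessors.
Nothing else is forced ahead of the agenda, so its earliest slot is position 2 + 1 = 3.

3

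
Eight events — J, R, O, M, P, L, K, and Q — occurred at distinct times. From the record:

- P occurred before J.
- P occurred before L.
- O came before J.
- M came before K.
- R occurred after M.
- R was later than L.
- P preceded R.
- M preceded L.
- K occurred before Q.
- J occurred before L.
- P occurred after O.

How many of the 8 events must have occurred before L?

Directly stated before L: J, M, and P.
O reaches L via O → P → L.
That's J, M, O, and P — 4 in all.

4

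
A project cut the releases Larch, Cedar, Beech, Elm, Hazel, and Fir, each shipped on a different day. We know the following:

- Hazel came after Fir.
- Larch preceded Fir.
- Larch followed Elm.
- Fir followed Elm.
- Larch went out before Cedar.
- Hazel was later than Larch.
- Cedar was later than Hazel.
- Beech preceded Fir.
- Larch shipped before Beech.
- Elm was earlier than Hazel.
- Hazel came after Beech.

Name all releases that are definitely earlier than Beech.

Directly stated before Beech: Larch.
Elm reaches Beech via Elm → Larch → Beech.

Elm, Larch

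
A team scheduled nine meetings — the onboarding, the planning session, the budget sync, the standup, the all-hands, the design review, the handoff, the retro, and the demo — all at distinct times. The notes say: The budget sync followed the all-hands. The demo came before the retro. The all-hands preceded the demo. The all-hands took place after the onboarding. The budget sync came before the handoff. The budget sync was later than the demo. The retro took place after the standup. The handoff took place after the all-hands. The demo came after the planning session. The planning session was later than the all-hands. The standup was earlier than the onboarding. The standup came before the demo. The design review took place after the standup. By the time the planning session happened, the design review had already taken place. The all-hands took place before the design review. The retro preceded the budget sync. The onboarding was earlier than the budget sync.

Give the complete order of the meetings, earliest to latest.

The constraints fix every adjacent pair, so only one ordering works:
the standup → the onboarding → the all-hands → the design review → the planning session → the demo → the retro → the budget sync → the handoff.

the standup, the onboarding, the all-hands, the design review, the planning session, the demo, the retro, the budget sync, the handoff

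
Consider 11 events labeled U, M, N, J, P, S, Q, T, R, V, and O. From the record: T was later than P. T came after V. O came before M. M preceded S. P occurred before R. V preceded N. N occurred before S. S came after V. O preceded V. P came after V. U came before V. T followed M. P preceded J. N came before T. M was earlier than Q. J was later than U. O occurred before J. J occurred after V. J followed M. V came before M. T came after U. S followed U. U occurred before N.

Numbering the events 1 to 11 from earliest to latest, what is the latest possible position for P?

P must come before J, R, and T — 3 events forced after it.
Everything else can be placed before P in some valid order, so P can sit as late as position 11 − 3 = 8.

8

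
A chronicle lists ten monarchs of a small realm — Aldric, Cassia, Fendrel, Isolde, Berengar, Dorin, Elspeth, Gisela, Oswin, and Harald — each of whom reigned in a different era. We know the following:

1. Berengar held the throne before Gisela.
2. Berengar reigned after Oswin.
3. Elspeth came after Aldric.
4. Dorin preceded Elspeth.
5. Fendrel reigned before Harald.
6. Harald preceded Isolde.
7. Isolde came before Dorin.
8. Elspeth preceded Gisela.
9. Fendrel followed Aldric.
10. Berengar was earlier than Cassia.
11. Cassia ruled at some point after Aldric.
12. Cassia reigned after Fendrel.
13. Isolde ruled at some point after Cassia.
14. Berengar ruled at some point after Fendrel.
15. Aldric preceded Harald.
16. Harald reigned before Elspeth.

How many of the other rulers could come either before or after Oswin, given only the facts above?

Forced after Oswin: Berengar, Cassia, Dorin, Elspeth, Gisela, and Isolde.
That leaves Aldric, Fendrel, and Harald with no forced order relative to Oswin — 3.

3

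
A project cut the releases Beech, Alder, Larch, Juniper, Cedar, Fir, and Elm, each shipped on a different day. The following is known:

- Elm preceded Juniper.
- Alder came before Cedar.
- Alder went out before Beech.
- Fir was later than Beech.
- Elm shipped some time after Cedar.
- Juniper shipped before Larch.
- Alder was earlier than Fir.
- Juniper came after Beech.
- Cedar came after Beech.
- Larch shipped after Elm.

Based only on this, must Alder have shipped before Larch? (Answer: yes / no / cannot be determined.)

Chain the constraints: Alder → Beech → Juniper → Larch. Each link is directly stated, so Alder comes before Larch.

yes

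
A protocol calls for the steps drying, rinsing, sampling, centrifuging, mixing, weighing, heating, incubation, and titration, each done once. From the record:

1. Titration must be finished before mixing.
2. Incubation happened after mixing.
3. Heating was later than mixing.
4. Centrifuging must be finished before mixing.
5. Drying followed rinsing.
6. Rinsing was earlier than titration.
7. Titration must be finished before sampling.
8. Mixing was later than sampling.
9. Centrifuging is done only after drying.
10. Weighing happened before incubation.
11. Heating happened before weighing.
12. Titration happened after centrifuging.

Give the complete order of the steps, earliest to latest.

The constraints fix every adjacent pair, so only one ordering works:
rinsing → drying → centrifuging → titration → sampling → mixing → heating → weighing → incubation.

rinsing, drying, centrifuging, titration, sampling, mixing, heating, weighing, incubation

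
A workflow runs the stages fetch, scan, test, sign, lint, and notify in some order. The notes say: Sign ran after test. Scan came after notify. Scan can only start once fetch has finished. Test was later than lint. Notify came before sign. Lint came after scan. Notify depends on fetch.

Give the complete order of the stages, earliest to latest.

The constraints fix every adjacent pair, so only one ordering works:
fetch → notify → scan → lint → test → sign.

fetch, notify, scan, lint, test, sign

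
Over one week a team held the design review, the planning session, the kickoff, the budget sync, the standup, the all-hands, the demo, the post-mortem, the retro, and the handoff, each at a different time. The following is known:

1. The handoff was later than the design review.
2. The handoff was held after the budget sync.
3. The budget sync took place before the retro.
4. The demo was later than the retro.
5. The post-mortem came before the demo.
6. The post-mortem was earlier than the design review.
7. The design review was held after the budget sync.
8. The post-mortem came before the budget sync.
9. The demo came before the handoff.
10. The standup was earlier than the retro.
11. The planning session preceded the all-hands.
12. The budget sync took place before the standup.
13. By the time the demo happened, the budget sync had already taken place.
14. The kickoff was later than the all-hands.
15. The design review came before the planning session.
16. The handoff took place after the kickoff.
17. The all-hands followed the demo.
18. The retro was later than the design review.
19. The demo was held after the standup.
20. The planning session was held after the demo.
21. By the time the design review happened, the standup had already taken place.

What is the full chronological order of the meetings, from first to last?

the post-mortem, the budget sync, the standup, the design review, the retro, the demo, the planning session, the all-hands, the kickoff, the handoff

The constraints fix every adjacent pair, so only one ordering works:
the post-mortem → the budget sync → the standup → the design review → the retro → the demo → the planning session → the all-hands → the kickoff → the handoff.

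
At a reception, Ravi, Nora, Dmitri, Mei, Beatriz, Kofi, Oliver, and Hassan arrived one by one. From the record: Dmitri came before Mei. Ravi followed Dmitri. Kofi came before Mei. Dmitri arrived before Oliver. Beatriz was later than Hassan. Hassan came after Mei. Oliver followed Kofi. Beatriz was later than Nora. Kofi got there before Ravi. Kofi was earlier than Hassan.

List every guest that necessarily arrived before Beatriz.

Directly stated before Beatriz: Hassan and Nora.
Dmitri reaches Beatriz via Dmitri → Mei → Hassan → Beatriz.
Kofi reaches Beatriz via Kofi → Hassan → Beatriz.
Mei reaches Beatriz via Mei → Hassan → Beatriz.
No chain forces Ravi (or any of the others) ahead of Beatriz.

Dmitri, Hassan, Kofi, Mei, Nora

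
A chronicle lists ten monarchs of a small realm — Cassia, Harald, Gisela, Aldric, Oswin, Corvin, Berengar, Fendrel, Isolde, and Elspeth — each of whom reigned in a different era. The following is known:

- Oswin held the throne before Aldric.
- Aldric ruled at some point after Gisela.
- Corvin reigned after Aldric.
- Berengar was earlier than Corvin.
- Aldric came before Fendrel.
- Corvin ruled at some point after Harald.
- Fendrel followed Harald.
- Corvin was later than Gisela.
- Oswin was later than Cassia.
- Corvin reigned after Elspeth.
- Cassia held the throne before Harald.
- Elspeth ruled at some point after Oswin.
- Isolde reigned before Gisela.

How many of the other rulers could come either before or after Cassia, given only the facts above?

3

Forced after Cassia: Aldric, Corvin, Elspeth, Fendrel, Harald, and Oswin.
That leaves Berengar, Gisela, and Isolde with no forced order relative to Cassia — 3.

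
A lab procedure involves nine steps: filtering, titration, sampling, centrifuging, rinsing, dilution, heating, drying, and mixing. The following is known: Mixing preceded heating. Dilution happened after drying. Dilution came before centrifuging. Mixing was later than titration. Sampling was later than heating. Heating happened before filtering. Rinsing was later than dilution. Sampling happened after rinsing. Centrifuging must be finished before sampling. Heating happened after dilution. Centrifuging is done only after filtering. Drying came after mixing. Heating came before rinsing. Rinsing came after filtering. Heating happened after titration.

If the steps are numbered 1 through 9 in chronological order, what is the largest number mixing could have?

2

Mixing must come before centrifuging, dilution, drying, filtering, heating, rinsing, and sampling — 7 steps forced after it.
Everything else can be placed before mixing in some valid order, so mixing can sit as late as position 9 − 7 = 2.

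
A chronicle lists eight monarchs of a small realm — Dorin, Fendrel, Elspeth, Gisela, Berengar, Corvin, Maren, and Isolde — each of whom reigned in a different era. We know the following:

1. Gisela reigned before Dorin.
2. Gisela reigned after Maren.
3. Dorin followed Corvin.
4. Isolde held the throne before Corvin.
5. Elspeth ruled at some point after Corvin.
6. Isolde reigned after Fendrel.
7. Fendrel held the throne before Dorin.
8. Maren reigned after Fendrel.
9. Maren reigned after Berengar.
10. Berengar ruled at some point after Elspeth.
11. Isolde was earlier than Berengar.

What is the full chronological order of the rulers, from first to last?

The constraints fix every adjacent pair, so only one ordering works:
Fendrel → Isolde → Corvin → Elspeth → Berengar → Maren → Gisela → Dorin.

Fendrel, Isolde, Corvin, Elspeth, Berengar, Maren, Gisela, Dorin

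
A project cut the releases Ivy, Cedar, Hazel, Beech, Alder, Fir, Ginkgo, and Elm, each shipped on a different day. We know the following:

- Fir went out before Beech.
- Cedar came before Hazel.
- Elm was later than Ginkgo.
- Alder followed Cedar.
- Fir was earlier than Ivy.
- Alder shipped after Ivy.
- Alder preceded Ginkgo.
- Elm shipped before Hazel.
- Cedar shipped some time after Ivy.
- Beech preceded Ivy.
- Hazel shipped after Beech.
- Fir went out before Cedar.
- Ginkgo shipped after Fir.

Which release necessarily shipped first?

Fir has a chain of constraints placing it before every other release, so Fir must be first.

Fir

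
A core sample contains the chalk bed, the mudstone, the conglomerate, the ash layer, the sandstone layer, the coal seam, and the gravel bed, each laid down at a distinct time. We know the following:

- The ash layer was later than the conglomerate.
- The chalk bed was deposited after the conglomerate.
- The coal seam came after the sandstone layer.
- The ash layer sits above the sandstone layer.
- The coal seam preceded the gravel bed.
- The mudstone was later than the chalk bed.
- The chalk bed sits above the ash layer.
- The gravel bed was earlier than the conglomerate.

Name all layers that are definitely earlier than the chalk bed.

Directly stated before the chalk bed: the ash layer and the conglomerate.
The coal seam reaches the chalk bed via the coal seam → the gravel bed → the conglomerate → the chalk bed.
The gravel bed reaches the chalk bed via the gravel bed → the conglomerate → the chalk bed.
The sandstone layer reaches the chalk bed via the sandstone layer → the ash layer → the chalk bed.
No chain forces the mudstone ahead of the chalk bed.

the ash layer, the coal seam, the conglomerate, the gravel bed, the sandstone layer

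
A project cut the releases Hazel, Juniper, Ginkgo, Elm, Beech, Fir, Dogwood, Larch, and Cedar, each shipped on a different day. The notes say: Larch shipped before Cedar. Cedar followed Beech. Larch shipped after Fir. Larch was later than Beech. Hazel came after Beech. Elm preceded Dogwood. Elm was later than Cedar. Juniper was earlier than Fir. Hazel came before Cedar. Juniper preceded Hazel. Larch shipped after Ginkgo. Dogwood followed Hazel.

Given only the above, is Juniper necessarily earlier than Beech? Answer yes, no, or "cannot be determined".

No chain of stated constraints runs from Juniper to Beech, and none runs from Beech to Juniper either.
So the relative order of Juniper and Beech is not fixed by the given facts.

cannot be determined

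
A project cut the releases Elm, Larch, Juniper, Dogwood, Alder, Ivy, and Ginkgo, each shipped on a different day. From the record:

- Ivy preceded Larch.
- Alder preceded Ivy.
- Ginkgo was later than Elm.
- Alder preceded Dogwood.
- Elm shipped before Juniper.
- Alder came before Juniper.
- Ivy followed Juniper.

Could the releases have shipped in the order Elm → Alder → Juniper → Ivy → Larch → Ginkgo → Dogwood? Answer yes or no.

Check each stated constraint against the proposed order — e.g. Alder is ahead of Dogwood; Elm is ahead of Ginkgo. Every pair is in the required order; nothing is violated.

yes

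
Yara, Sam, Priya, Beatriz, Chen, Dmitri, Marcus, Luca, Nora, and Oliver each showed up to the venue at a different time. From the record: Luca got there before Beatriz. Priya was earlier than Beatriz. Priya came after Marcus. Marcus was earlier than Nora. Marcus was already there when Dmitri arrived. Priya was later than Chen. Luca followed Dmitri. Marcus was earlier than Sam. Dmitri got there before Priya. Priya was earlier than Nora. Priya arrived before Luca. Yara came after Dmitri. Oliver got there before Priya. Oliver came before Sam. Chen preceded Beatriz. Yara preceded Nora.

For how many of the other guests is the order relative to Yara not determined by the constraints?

Forced before Yara: Dmitri and Marcus; forced after Yara: Nora.
That leaves Beatriz, Chen, Luca, Oliver, Priya, and Sam with no forced order relative to Yara — 6.

6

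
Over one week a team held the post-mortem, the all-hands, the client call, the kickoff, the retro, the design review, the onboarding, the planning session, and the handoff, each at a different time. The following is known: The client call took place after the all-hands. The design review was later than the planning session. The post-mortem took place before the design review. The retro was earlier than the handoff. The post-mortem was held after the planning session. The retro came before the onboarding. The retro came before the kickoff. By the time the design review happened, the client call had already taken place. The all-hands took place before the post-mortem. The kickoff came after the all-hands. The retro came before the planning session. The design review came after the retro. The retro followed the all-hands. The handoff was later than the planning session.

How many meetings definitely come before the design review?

Directly stated before the design review: the client call, the planning session, the post-mortem, and the retro.
The all-hands reaches the design review via the all-hands → the client call → the design review.
No chain forces the kickoff (or any of the others) ahead of the design review.
That's the all-hands, the client call, the planning session, the post-mortem, and the retro — 5 in all.

5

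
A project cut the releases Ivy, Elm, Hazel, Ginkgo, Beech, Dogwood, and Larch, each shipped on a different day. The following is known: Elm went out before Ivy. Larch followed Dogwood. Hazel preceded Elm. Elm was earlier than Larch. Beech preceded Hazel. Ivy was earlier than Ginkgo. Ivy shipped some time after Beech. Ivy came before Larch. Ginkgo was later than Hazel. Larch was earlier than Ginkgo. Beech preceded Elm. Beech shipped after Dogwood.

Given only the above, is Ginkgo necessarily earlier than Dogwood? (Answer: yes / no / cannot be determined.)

no

Tracing the constraints gives Dogwood → Larch → Ginkgo, so Dogwood must come before Ginkgo.
That means Ginkgo cannot be before Dogwood.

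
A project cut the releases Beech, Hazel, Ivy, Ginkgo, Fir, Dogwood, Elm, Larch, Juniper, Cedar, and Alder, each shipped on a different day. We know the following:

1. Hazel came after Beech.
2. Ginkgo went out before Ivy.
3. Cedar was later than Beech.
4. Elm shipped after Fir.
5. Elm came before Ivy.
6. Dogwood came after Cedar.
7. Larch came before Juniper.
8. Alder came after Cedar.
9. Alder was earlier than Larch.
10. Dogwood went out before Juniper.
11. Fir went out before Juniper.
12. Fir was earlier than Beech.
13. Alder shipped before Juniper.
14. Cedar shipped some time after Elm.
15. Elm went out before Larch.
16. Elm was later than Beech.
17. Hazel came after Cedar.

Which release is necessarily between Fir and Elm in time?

Beech

Tracing the constraints gives Fir → Beech → Elm, so Beech sits after Fir and before Elm.
No other release is forced both after Fir and before Elm.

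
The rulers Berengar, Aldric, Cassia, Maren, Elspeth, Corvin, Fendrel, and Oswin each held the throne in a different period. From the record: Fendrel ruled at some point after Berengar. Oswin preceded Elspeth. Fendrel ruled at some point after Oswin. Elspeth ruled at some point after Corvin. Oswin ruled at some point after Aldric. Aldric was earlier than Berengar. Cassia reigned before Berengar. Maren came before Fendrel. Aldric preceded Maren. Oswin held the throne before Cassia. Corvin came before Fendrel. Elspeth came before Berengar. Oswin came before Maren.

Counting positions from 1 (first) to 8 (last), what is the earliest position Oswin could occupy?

2

Aldric must come before Oswin — 1 forced predecessor.
Nothing else is forced ahead of Oswin, so their earliest slot is position 1 + 1 = 2.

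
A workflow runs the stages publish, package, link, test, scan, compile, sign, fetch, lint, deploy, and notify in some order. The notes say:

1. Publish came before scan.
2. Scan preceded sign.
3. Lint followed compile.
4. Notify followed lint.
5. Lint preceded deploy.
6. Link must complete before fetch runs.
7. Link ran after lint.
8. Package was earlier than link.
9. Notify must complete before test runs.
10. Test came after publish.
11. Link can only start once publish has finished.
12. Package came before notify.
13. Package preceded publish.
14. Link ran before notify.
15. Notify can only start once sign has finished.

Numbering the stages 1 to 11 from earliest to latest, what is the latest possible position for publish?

Publish must come before fetch, link, notify, scan, sign, and test — 6 stages forced after it.
Everything else can be placed before publish in some valid order, so publish can sit as late as position 11 − 6 = 5.

5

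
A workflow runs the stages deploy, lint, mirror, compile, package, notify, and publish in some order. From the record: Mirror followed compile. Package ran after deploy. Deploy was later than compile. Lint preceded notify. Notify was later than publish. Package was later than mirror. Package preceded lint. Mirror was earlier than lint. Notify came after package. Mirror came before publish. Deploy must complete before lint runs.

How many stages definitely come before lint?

4

Directly stated before lint: deploy, mirror, and package.
Compile reaches lint via compile → deploy → lint.
No chain forces notify (or any of the others) ahead of lint.
That's compile, deploy, mirror, and package — 4 in all.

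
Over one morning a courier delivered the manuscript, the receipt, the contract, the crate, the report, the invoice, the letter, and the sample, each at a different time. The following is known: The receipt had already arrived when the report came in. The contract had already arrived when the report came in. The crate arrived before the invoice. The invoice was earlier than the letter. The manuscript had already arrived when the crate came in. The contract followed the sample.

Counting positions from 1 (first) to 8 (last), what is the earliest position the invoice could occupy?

The crate and the manuscript must both come before the invoice — 2 forced predecessors.
Nothing else is forced ahead of the invoice, so its earliest slot is position 2 + 1 = 3.

3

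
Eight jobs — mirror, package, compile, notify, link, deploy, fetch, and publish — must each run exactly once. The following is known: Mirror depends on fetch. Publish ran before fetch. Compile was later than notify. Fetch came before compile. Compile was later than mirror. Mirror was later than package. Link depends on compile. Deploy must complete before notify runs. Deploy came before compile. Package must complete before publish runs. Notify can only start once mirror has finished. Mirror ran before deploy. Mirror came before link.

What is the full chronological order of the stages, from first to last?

package, publish, fetch, mirror, deploy, notify, compile, link

The constraints fix every adjacent pair, so only one ordering works:
package → publish → fetch → mirror → deploy → notify → compile → link.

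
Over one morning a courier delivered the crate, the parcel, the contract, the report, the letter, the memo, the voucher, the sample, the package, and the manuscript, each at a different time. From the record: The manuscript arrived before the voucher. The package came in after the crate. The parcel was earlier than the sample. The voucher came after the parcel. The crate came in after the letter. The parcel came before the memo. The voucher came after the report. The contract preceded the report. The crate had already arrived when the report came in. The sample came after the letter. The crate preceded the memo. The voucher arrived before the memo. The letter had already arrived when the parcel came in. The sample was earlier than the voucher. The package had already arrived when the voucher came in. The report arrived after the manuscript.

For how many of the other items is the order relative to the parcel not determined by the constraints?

5

Forced before the parcel: the letter; forced after the parcel: the memo, the sample, and the voucher.
That leaves the contract, the crate, the manuscript, the package, and the report with no forced order relative to the parcel — 5.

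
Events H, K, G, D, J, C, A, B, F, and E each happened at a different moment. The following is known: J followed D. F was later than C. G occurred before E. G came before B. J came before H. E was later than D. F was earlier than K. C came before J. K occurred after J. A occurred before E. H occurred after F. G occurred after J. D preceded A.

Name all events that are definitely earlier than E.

Directly stated before E: A, D, and G.
C reaches E via C → J → G → E.
J reaches E via J → G → E.
No chain forces F (or any of the others) ahead of E.

A, C, D, G, J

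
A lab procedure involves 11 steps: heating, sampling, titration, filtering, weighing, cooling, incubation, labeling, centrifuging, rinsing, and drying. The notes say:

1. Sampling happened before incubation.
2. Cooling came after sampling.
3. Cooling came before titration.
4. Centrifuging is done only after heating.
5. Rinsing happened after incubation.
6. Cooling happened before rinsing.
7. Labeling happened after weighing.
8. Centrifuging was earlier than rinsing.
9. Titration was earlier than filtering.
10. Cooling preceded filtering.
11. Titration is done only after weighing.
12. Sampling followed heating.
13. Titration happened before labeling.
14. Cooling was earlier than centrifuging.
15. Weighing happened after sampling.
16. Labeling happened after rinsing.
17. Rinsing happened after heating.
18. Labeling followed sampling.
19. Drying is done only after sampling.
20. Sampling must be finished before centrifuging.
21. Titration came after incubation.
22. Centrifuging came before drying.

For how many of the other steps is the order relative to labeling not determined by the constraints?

2

Forced before labeling: centrifuging, cooling, heating, incubation, rinsing, sampling, titration, and weighing.
That leaves drying and filtering with no forced order relative to labeling — 2.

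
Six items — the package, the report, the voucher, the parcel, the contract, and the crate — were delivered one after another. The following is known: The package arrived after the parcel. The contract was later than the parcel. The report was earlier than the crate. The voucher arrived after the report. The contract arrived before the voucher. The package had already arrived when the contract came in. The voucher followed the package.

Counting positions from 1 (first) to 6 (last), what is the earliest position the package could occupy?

The parcel must come before the package — 1 forced predecessor.
Nothing else is forced ahead of the package, so its earliest slot is position 1 + 1 = 2.

2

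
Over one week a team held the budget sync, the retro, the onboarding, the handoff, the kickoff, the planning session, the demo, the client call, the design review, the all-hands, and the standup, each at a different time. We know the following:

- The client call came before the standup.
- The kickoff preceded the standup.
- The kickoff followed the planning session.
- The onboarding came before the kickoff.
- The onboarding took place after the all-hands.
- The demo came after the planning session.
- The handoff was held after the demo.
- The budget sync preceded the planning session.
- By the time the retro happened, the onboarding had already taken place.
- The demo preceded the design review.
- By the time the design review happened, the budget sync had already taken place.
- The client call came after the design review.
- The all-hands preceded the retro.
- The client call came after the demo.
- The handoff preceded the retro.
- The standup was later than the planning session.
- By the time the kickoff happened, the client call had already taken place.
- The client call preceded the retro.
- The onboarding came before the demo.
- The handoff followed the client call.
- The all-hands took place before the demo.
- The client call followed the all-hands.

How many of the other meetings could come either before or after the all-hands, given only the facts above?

2

Forced after the all-hands: the client call, the demo, the design review, the handoff, the kickoff, the onboarding, the retro, and the standup.
That leaves the budget sync and the planning session with no forced order relative to the all-hands — 2.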